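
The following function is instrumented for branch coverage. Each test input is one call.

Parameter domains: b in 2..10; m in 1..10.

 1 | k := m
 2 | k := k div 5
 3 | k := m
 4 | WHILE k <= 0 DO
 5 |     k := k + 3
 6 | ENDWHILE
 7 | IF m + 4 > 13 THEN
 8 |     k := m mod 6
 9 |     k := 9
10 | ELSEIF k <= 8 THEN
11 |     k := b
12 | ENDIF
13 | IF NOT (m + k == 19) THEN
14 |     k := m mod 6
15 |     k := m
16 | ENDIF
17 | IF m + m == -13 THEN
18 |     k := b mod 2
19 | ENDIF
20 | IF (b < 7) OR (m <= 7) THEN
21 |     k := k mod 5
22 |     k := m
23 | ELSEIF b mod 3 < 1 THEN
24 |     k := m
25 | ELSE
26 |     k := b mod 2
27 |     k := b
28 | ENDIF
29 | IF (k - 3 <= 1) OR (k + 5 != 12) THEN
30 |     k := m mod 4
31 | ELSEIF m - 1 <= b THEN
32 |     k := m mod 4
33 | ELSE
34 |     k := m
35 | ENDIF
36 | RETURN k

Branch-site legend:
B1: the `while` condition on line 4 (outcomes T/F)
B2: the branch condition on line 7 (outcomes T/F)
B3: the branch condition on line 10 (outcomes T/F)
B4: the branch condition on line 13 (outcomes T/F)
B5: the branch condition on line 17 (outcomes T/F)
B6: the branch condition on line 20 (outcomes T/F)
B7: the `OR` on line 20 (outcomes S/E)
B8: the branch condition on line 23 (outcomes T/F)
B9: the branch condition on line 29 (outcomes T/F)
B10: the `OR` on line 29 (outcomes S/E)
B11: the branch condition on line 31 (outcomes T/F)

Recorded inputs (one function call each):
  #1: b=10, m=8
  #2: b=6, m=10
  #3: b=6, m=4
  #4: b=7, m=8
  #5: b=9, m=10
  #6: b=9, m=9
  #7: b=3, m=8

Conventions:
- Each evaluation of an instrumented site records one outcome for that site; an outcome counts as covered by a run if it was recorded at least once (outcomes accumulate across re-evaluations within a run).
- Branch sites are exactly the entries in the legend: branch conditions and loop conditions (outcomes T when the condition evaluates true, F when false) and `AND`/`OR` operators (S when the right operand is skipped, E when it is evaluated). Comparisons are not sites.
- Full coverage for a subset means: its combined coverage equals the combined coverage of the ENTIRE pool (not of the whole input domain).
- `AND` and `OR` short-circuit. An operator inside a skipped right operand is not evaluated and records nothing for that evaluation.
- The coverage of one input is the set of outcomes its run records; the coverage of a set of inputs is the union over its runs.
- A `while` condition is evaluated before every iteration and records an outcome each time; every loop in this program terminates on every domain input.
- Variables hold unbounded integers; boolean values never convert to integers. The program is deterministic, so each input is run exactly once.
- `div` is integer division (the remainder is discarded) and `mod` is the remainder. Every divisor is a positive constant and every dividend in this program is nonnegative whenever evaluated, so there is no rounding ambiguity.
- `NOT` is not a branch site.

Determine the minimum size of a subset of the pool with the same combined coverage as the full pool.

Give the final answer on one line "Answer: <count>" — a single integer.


input #1, b=10, m=8: events B1->F, B2->F, B3->T, B4->T, B5->F, B7->E, B6->F, B8->F, B10->E, B9->T; outcomes B1=F, B2=F, B3=T, B4=T, B5=F, B6=F, B7=E, B8=F, B9=T, B10=E
input #2, b=6, m=10: events B1->F, B2->T, B4->F, B5->F, B7->S, B6->T, B10->E, B9->T; outcomes B1=F, B2=T, B4=F, B5=F, B6=T, B7=S, B9=T, B10=E
input #3, b=6, m=4: events B1->F, B2->F, B3->T, B4->T, B5->F, B7->S, B6->T, B10->S, B9->T; outcomes B1=F, B2=F, B3=T, B4=T, B5=F, B6=T, B7=S, B9=T, B10=S
input #4, b=7, m=8: events B1->F, B2->F, B3->T, B4->T, B5->F, B7->E, B6->F, B8->F, B10->E, B9->F, B11->T; outcomes B1=F, B2=F, B3=T, B4=T, B5=F, B6=F, B7=E, B8=F, B9=F, B10=E, B11=T
input #5, b=9, m=10: events B1->F, B2->T, B4->F, B5->F, B7->E, B6->F, B8->T, B10->E, B9->T; outcomes B1=F, B2=T, B4=F, B5=F, B6=F, B7=E, B8=T, B9=T, B10=E
input #6, b=9, m=9: events B1->F, B2->F, B3->F, B4->T, B5->F, B7->E, B6->F, B8->T, B10->E, B9->T; outcomes B1=F, B2=F, B3=F, B4=T, B5=F, B6=F, B7=E, B8=T, B9=T, B10=E
input #7, b=3, m=8: events B1->F, B2->F, B3->T, B4->T, B5->F, B7->S, B6->T, B10->E, B9->T; outcomes B1=F, B2=F, B3=T, B4=T, B5=F, B6=T, B7=S, B9=T, B10=E
the full pool covers 19 outcomes: B1=F, B2=T, B2=F, B3=T, B3=F, B4=T, B4=F, B5=F, B6=T, B6=F, B7=S, B7=E, B8=T, B8=F, B9=T, B9=F, B10=S, B10=E, B11=T
checked all size-1 subsets: none covers 19 outcomes (max 11/19)
checked all size-2 subsets: none covers 19 outcomes (max 16/19)
checked all size-3 subsets: none covers 19 outcomes (max 18/19)
inputs {2, 3, 4, 6} (size 4) cover everything; no size-4 subset with a lexicographically smaller index list covers all 19
Answer: 4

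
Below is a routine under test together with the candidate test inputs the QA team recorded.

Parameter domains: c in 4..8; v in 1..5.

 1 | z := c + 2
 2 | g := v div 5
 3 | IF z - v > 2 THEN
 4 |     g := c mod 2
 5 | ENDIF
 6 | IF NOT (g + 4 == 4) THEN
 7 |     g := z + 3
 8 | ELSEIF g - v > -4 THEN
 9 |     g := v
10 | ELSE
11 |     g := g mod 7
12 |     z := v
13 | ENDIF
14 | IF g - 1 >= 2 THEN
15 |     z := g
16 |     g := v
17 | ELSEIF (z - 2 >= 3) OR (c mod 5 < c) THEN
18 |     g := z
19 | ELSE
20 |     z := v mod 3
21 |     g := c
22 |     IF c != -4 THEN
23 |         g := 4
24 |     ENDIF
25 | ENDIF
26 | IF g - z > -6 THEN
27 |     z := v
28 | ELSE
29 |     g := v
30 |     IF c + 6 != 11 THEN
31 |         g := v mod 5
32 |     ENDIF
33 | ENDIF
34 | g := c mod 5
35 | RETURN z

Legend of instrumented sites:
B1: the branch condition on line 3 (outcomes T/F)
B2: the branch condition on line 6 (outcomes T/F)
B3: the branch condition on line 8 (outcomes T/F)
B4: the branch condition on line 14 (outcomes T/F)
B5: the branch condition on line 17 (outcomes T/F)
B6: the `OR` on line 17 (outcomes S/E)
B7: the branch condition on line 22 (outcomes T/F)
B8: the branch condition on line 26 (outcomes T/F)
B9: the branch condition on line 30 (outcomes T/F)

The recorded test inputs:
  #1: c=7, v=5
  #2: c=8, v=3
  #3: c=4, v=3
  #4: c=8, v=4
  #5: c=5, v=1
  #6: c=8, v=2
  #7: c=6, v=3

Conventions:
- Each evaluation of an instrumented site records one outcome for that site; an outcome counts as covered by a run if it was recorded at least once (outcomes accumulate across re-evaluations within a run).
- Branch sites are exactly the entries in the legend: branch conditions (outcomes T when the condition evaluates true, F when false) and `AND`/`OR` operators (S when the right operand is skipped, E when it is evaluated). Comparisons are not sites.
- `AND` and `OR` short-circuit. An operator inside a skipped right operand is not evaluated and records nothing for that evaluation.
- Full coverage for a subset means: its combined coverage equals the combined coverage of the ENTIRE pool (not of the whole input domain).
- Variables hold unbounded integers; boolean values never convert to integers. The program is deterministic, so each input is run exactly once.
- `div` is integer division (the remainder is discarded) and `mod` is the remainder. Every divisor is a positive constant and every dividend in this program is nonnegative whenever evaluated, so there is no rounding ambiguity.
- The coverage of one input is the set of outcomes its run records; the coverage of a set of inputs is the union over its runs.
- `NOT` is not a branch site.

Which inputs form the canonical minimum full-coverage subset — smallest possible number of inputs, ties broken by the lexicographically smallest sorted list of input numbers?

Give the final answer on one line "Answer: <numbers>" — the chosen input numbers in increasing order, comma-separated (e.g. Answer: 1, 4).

run #1 (c=7, v=5) records B1=T, B2=T, B4=T, B8=F, B9=T
run #2 (c=8, v=3) records B1=T, B2=F, B3=T, B4=T, B8=T
run #3 (c=4, v=3) records B1=T, B2=F, B3=T, B4=T, B8=T
run #4 (c=8, v=4) records B1=T, B2=F, B3=F, B4=F, B5=T, B6=E, B8=T
run #5 (c=5, v=1) records B1=T, B2=T, B4=T, B8=F, B9=F
run #6 (c=8, v=2) records B1=T, B2=F, B3=T, B4=F, B5=T, B6=S, B8=T
run #7 (c=6, v=3) records B1=T, B2=F, B3=T, B4=T, B8=T
pool-wide coverage (14 outcomes): B1=T, B2=T, B2=F, B3=T, B3=F, B4=T, B4=F, B5=T, B6=S, B6=E, B8=T, B8=F, B9=T, B9=F
size 1 is not enough: best union over all size-1 subsets is 7/14
size 2 is not enough: best union over all size-2 subsets is 11/14
size 3 is not enough: best union over all size-3 subsets is 13/14
the canonical winner is {1, 4, 5, 6}: size 4, full 14-outcome coverage, earliest index list among size-4 covers

Answer: 1, 4, 5, 6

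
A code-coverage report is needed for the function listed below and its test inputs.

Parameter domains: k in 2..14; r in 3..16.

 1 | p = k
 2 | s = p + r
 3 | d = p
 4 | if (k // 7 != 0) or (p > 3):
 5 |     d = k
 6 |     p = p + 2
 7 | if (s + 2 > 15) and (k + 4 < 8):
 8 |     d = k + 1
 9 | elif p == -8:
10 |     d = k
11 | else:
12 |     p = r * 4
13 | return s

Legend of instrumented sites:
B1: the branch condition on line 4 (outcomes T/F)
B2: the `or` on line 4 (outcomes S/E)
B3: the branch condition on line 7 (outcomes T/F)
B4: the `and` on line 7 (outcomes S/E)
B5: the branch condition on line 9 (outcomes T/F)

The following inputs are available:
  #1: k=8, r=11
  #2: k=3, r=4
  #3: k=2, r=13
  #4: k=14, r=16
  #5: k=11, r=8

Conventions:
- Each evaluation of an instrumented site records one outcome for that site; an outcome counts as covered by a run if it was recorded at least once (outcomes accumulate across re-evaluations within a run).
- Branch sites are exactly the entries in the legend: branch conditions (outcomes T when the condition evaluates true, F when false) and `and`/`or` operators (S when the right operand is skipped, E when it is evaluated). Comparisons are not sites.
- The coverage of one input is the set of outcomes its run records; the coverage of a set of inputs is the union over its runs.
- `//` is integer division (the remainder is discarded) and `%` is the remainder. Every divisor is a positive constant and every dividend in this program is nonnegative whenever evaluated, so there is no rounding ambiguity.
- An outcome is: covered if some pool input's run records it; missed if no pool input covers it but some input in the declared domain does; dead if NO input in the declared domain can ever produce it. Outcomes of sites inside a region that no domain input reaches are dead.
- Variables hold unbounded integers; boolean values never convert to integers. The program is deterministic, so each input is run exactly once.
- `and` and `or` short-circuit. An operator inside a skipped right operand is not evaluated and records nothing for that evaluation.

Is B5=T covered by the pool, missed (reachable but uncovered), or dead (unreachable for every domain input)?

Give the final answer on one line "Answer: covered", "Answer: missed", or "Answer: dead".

no pool input records B5=T
checking all 182 inputs in the declared domain: B5=T is never recorded -> dead

Answer: dead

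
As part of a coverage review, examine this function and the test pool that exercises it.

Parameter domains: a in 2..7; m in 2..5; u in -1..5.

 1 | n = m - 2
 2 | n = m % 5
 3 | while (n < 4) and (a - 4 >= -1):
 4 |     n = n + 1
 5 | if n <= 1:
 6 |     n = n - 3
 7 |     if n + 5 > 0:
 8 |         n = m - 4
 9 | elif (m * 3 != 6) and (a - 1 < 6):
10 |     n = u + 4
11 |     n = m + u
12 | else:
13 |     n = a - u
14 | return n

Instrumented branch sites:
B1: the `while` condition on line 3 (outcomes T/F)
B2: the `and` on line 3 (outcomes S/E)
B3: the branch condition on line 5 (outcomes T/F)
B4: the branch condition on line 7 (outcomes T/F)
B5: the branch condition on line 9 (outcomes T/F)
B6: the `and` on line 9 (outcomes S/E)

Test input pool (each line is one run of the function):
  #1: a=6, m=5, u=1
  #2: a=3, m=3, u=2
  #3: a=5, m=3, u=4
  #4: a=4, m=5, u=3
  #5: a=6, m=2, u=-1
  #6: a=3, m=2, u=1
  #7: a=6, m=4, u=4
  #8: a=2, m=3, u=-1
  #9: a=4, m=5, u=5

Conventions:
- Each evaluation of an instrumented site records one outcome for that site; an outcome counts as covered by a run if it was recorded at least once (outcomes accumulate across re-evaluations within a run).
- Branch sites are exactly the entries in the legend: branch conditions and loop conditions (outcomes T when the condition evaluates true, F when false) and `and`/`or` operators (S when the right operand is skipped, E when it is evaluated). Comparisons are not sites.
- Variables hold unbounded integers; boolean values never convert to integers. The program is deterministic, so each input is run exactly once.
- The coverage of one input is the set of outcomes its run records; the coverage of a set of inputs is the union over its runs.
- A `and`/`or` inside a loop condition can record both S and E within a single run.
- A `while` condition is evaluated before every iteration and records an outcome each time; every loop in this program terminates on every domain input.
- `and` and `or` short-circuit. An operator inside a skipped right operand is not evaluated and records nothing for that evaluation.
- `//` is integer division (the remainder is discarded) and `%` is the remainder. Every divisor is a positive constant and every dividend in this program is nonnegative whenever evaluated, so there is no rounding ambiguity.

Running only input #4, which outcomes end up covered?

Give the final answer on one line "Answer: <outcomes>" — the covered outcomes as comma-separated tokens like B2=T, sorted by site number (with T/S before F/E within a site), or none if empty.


Event log for input #4 (a=4, m=5, u=3):
  B2->E, B1->T, B2->E, B1->T, B2->E, B1->T, B2->E, B1->T, B2->S, B1->F
  B3->F, B6->E, B5->T
as a set, this run covers: B1=T, B1=F, B2=S, B2=E, B3=F, B5=T, B6=E
Answer: B1=T, B1=F, B2=S, B2=E, B3=F, B5=T, B6=E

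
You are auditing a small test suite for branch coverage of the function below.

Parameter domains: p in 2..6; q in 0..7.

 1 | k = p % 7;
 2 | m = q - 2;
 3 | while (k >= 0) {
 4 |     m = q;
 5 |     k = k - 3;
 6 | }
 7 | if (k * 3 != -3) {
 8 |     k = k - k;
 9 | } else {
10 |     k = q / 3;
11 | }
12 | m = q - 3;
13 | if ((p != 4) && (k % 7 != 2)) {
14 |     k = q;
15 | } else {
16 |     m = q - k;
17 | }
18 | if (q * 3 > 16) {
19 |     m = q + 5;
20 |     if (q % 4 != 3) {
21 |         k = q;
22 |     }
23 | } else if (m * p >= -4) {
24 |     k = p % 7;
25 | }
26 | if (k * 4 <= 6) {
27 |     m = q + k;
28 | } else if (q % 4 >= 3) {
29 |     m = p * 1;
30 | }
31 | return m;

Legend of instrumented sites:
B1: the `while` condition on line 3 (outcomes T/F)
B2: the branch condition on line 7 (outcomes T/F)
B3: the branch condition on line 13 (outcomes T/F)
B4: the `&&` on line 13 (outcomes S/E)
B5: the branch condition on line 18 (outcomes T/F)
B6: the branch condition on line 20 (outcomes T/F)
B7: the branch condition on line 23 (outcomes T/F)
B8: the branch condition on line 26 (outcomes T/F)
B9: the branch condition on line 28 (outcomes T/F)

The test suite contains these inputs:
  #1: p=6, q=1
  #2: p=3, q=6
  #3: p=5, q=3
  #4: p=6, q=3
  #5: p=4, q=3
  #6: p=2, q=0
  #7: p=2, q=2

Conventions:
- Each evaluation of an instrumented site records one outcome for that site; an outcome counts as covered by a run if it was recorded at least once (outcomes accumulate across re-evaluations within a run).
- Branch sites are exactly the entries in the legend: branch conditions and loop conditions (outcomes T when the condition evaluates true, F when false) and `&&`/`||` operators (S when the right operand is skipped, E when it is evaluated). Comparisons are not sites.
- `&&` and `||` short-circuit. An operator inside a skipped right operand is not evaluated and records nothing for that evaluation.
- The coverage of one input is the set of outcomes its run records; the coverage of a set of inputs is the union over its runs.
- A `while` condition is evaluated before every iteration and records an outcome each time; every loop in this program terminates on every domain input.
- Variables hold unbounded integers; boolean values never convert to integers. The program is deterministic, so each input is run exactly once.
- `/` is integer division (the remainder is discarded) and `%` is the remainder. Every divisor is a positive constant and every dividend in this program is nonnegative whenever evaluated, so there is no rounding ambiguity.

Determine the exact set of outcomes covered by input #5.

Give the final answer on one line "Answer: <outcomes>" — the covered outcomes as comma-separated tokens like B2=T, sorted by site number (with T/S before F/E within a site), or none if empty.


Running input #5 (p=4, q=3), event by event:
  B1->T, B1->T, B1->F, B2->T, B4->S, B3->F, B5->F, B7->T, B8->F, B9->T
distinct outcomes covered: B1=T, B1=F, B2=T, B3=F, B4=S, B5=F, B7=T, B8=F, B9=T
Answer: B1=T, B1=F, B2=T, B3=F, B4=S, B5=F, B7=T, B8=F, B9=T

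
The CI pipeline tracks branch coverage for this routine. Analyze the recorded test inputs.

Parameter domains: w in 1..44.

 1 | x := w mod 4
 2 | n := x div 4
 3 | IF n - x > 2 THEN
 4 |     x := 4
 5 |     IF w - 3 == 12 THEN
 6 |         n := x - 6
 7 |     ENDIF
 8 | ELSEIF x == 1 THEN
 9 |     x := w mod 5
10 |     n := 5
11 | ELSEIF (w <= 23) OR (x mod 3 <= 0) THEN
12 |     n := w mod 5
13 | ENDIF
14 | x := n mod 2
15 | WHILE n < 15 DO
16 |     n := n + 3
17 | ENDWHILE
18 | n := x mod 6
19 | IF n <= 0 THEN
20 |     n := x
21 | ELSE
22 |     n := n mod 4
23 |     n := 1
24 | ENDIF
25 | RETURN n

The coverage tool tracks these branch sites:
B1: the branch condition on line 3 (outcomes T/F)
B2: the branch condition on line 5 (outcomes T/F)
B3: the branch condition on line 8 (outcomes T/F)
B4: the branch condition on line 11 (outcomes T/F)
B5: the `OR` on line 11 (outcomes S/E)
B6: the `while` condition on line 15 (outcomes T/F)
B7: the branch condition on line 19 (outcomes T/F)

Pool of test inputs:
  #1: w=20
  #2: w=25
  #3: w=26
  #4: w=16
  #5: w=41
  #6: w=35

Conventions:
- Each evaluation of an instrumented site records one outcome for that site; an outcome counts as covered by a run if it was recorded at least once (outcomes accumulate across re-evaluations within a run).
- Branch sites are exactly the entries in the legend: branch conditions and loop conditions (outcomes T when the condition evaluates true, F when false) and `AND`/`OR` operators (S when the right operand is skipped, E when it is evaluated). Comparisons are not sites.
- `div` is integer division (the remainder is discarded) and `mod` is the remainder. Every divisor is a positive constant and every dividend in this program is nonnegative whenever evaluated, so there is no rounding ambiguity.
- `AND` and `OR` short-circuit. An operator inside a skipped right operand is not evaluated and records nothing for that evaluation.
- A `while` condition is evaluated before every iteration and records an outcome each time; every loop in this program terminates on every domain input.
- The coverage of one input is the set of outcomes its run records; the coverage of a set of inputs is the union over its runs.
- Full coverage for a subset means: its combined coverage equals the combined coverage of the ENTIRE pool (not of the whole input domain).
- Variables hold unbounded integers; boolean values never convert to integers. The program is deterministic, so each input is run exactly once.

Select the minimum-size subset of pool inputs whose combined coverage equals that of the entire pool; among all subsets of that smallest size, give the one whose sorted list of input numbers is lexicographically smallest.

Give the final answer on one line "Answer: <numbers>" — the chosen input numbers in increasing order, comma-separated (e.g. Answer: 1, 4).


run #1 (w=20) runs B1->F, B3->F, B5->S, B4->T, B6->T, B6->T, B6->T, B6->T, B6->T, B6->F, B7->T; records B1=F, B3=F, B4=T, B5=S, B6=T, B6=F, B7=T
run #2 (w=25) runs B1->F, B3->T, B6->T, B6->T, B6->T, B6->T, B6->F, B7->F; records B1=F, B3=T, B6=T, B6=F, B7=F
run #3 (w=26) runs B1->F, B3->F, B5->E, B4->F, B6->T, B6->T, B6->T, B6->T, B6->T, B6->F, B7->T; records B1=F, B3=F, B4=F, B5=E, B6=T, B6=F, B7=T
run #4 (w=16) runs B1->F, B3->F, B5->S, B4->T, B6->T, B6->T, B6->T, B6->T, B6->T, B6->F, B7->F; records B1=F, B3=F, B4=T, B5=S, B6=T, B6=F, B7=F
run #5 (w=41) runs B1->F, B3->T, B6->T, B6->T, B6->T, B6->T, B6->F, B7->F; records B1=F, B3=T, B6=T, B6=F, B7=F
run #6 (w=35) runs B1->F, B3->F, B5->E, B4->T, B6->T, B6->T, B6->T, B6->T, B6->T, B6->F, B7->T; records B1=F, B3=F, B4=T, B5=E, B6=T, B6=F, B7=T
the full pool covers 11 outcomes: B1=F, B3=T, B3=F, B4=T, B4=F, B5=S, B5=E, B6=T, B6=F, B7=T, B7=F
no size-1 subset reaches all 11 outcomes (best union: 7/11)
no size-2 subset reaches all 11 outcomes (best union: 10/11)
inputs {1, 2, 3} (size 3) cover everything; no size-3 subset with a lexicographically smaller index list covers all 11
Answer: 1, 2, 3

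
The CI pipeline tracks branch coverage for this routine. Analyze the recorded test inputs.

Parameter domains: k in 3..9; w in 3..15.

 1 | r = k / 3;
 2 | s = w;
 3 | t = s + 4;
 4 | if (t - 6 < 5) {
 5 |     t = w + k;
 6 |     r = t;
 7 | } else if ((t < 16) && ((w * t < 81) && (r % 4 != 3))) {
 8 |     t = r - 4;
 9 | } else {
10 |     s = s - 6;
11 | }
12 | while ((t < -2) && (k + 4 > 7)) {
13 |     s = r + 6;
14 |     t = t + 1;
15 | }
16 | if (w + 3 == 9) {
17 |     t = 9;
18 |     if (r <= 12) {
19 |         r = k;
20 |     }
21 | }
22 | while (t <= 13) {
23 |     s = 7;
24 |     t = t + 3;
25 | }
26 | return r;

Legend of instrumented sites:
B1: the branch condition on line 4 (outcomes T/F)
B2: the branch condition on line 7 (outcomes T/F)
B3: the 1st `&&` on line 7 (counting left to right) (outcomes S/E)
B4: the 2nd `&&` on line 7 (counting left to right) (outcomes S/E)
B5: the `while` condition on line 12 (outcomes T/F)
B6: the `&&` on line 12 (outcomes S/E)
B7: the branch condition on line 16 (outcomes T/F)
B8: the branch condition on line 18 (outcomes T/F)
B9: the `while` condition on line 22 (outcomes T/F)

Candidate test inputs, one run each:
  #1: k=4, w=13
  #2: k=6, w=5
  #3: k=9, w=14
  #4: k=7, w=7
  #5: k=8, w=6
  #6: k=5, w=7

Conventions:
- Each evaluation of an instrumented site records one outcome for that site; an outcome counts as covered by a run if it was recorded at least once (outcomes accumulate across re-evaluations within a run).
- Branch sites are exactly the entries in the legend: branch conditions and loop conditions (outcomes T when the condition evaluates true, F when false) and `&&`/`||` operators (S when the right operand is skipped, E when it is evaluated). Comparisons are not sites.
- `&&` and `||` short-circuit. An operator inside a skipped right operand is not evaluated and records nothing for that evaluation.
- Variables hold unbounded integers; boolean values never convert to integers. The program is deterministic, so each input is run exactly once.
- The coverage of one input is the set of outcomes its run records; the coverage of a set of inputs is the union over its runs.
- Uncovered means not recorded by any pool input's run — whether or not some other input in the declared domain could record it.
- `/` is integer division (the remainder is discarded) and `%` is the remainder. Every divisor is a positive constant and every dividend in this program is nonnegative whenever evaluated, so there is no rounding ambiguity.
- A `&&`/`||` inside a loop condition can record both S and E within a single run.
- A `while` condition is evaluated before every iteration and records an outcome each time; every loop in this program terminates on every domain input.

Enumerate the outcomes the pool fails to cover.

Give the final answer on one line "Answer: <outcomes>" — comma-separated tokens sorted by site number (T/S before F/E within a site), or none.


test 1 (k=4, w=13) hits B1=F, B2=F, B3=S, B5=F, B6=S, B7=F, B9=F
test 2 (k=6, w=5) hits B1=T, B5=F, B6=S, B7=F, B9=T, B9=F
test 3 (k=9, w=14) hits B1=F, B2=F, B3=S, B5=F, B6=S, B7=F, B9=F
test 4 (k=7, w=7) hits B1=F, B2=T, B3=E, B4=E, B5=F, B6=S, B7=F, B9=T, B9=F
test 5 (k=8, w=6) hits B1=T, B5=F, B6=S, B7=T, B8=F, B9=T, B9=F
test 6 (k=5, w=7) hits B1=F, B2=T, B3=E, B4=E, B5=T, B5=F, B6=S, B6=E, B7=F, B9=T, B9=F
union over the pool: B1=T, B1=F, B2=T, B2=F, B3=S, B3=E, B4=E, B5=T, B5=F, B6=S, B6=E, B7=T, B7=F, B8=F, B9=T, B9=F
uncovered (2 of 18): B4=S, B8=T
Answer: B4=S, B8=T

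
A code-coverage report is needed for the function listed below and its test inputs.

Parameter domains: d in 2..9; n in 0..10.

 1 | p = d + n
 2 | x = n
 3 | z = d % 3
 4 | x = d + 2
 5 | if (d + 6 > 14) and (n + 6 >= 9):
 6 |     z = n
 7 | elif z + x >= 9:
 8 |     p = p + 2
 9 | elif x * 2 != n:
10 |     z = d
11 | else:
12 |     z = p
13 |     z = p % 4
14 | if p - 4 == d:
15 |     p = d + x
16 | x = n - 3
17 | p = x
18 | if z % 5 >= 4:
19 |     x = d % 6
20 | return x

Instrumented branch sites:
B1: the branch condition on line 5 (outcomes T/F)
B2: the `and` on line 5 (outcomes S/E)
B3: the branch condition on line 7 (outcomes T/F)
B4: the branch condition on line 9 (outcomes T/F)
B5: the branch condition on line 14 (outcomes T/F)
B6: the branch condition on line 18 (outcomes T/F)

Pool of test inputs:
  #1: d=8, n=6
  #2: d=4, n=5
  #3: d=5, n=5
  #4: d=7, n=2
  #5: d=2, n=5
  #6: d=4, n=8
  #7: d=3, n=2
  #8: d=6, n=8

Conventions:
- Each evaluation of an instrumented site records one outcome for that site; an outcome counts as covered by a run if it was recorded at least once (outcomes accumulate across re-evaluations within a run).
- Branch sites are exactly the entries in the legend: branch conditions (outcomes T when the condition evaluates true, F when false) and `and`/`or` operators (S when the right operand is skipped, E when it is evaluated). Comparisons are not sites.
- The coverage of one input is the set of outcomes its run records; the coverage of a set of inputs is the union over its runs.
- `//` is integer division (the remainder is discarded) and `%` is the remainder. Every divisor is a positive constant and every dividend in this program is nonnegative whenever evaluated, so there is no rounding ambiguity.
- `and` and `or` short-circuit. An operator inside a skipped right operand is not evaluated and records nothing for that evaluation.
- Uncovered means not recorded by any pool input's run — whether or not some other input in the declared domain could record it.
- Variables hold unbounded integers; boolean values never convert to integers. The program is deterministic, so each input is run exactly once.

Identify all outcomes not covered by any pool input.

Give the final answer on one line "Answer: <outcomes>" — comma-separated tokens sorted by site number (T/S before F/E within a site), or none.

test 1 (d=8, n=6) fires B2->S, B1->F, B3->T, B5->F, B6->F; hits B1=F, B2=S, B3=T, B5=F, B6=F
test 2 (d=4, n=5) fires B2->S, B1->F, B3->F, B4->T, B5->F, B6->T; hits B1=F, B2=S, B3=F, B4=T, B5=F, B6=T
test 3 (d=5, n=5) fires B2->S, B1->F, B3->T, B5->F, B6->F; hits B1=F, B2=S, B3=T, B5=F, B6=F
test 4 (d=7, n=2) fires B2->S, B1->F, B3->T, B5->T, B6->F; hits B1=F, B2=S, B3=T, B5=T, B6=F
test 5 (d=2, n=5) fires B2->S, B1->F, B3->F, B4->T, B5->F, B6->F; hits B1=F, B2=S, B3=F, B4=T, B5=F, B6=F
test 6 (d=4, n=8) fires B2->S, B1->F, B3->F, B4->T, B5->F, B6->T; hits B1=F, B2=S, B3=F, B4=T, B5=F, B6=T
test 7 (d=3, n=2) fires B2->S, B1->F, B3->F, B4->T, B5->F, B6->F; hits B1=F, B2=S, B3=F, B4=T, B5=F, B6=F
test 8 (d=6, n=8) fires B2->S, B1->F, B3->F, B4->T, B5->F, B6->F; hits B1=F, B2=S, B3=F, B4=T, B5=F, B6=F
union over the pool: B1=F, B2=S, B3=T, B3=F, B4=T, B5=T, B5=F, B6=T, B6=F
uncovered (3 of 12): B1=T, B2=E, B4=F

Answer: B1=T, B2=E, B4=F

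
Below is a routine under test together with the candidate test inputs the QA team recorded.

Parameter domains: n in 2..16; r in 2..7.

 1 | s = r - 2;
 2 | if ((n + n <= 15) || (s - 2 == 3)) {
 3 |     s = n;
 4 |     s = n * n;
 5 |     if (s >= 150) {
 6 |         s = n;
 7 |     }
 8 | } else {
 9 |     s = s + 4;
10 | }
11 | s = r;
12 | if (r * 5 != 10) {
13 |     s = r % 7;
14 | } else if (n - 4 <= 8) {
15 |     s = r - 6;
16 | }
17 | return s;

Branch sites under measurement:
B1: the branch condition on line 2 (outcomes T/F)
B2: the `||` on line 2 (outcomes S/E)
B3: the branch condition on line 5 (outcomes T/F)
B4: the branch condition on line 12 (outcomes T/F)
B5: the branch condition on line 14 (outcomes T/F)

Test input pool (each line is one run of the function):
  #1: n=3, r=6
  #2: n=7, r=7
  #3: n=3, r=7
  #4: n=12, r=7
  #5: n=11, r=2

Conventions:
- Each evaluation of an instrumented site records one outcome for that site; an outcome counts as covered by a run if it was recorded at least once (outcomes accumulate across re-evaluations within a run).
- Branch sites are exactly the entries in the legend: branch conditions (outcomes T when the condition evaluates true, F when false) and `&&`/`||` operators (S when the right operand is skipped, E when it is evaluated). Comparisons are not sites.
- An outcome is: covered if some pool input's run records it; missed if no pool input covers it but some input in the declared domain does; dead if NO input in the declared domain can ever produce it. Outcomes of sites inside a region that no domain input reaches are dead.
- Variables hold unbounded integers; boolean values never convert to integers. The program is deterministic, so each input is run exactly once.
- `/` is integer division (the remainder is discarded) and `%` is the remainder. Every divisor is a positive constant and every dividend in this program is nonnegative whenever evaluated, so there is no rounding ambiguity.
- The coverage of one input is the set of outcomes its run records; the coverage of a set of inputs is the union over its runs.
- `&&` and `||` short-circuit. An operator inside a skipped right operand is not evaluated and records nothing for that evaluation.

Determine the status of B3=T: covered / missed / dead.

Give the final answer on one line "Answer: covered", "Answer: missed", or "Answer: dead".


no pool input records B3=T
but domain input (n=13, r=7) does record it -> reachable, so missed
Answer: missed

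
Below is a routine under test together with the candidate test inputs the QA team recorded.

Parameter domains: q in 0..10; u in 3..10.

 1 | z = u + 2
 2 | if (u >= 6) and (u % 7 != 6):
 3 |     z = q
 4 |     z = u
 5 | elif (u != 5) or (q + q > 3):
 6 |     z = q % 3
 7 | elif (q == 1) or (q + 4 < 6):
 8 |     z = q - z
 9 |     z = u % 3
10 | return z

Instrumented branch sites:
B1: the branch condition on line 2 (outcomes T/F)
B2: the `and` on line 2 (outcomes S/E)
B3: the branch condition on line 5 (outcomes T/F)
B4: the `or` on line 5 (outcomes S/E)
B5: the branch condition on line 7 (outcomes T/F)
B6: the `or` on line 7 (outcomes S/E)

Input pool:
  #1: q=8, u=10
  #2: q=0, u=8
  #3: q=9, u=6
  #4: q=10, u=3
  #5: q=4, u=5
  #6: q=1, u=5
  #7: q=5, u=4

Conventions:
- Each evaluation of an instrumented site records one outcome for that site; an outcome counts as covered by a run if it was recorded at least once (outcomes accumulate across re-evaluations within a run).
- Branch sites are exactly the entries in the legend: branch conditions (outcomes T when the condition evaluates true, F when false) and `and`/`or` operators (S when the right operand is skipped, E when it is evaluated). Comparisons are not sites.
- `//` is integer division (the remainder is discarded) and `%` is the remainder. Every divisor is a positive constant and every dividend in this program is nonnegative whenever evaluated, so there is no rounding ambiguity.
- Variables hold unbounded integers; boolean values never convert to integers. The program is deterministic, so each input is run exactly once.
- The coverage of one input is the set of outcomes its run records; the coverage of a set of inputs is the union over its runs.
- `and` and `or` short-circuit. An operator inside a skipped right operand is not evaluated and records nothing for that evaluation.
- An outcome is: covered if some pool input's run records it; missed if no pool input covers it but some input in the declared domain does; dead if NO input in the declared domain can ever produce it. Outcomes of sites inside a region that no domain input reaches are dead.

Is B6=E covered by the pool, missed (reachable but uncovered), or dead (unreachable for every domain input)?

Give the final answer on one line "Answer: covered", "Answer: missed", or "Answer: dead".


no pool input records B6=E
but domain input (q=0, u=5) does record it -> reachable, so missed
Answer: missed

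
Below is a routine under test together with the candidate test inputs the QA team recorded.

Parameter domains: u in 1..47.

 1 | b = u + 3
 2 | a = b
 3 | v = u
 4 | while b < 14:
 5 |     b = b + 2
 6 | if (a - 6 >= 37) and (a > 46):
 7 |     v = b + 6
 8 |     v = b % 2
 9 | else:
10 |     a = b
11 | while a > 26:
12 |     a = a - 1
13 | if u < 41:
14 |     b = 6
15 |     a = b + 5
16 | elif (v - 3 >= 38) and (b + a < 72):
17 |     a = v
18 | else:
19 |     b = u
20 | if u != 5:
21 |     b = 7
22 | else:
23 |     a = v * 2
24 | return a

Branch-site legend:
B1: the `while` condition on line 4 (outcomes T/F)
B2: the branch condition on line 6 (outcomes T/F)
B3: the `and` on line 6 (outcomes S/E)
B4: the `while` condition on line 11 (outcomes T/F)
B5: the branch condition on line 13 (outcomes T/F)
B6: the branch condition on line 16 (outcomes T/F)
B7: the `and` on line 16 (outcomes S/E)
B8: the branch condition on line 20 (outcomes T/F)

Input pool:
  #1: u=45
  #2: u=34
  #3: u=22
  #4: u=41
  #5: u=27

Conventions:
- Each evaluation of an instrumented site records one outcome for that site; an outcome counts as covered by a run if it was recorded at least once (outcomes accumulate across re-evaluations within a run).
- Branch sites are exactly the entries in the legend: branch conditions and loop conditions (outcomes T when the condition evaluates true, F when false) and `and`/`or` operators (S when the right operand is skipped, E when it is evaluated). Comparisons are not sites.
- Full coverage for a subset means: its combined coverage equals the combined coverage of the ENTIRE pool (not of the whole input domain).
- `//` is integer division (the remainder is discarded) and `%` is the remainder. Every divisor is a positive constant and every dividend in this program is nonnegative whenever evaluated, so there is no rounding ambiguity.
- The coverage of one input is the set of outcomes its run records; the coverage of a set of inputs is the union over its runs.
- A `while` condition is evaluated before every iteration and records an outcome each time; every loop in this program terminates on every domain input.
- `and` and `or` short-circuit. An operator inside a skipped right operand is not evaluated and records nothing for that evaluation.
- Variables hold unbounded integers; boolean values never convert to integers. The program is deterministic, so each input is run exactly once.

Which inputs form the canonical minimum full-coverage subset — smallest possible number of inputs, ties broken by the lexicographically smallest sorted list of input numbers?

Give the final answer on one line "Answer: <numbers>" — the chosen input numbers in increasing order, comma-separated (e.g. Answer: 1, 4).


run #1 (u=45) records B1=F, B2=T, B3=E, B4=T, B4=F, B5=F, B6=F, B7=S, B8=T
run #2 (u=34) records B1=F, B2=F, B3=S, B4=T, B4=F, B5=T, B8=T
run #3 (u=22) records B1=F, B2=F, B3=S, B4=F, B5=T, B8=T
run #4 (u=41) records B1=F, B2=F, B3=E, B4=T, B4=F, B5=F, B6=T, B7=E, B8=T
run #5 (u=27) records B1=F, B2=F, B3=S, B4=T, B4=F, B5=T, B8=T
the full pool covers 14 outcomes: B1=F, B2=T, B2=F, B3=S, B3=E, B4=T, B4=F, B5=T, B5=F, B6=T, B6=F, B7=S, B7=E, B8=T
no size-1 subset reaches all 14 outcomes (best union: 9/14)
no size-2 subset reaches all 14 outcomes (best union: 12/14)
the canonical winner is {1, 2, 4}: size 3, full 14-outcome coverage, earliest index list among size-3 covers
Answer: 1, 2, 4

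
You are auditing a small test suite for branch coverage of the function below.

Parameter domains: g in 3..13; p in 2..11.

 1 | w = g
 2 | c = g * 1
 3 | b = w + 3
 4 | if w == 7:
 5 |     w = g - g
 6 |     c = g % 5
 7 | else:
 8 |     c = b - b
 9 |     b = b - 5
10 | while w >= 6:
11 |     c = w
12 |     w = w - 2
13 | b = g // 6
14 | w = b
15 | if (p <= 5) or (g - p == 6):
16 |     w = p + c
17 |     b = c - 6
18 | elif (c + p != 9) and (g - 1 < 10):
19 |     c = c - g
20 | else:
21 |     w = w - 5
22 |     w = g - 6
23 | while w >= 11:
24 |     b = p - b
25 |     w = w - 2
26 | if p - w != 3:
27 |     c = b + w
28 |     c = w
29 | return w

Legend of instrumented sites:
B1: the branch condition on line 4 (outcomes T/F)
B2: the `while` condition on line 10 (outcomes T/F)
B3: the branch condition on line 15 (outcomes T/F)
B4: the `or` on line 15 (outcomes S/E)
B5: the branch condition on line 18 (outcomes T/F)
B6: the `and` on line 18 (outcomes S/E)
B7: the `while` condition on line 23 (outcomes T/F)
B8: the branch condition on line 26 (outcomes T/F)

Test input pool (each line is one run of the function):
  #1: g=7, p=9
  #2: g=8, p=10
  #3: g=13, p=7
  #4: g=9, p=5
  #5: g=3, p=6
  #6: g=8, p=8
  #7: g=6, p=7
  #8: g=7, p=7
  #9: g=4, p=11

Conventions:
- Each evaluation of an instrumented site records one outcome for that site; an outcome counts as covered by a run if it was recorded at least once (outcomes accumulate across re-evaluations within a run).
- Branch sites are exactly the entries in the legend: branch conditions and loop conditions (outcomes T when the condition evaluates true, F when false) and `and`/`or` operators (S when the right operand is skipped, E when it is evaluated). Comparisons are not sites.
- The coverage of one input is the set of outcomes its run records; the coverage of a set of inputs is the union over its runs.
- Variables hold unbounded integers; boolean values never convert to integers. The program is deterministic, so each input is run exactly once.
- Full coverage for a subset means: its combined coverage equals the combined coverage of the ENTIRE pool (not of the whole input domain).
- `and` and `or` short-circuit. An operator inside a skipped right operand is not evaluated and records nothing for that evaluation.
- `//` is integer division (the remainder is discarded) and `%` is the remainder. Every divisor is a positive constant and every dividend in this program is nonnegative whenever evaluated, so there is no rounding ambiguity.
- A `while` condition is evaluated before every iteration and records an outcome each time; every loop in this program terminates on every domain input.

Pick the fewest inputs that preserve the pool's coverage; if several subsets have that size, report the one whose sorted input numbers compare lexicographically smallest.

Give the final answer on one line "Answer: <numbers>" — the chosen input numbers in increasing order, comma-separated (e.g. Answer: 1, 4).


test 1 (g=7, p=9) fires B1->T, B2->F, B4->E, B3->F, B6->E, B5->T, B7->F, B8->T; hits B1=T, B2=F, B3=F, B4=E, B5=T, B6=E, B7=F, B8=T
test 2 (g=8, p=10) fires B1->F, B2->T, B2->T, B2->F, B4->E, B3->F, B6->E, B5->T, B7->F, B8->T; hits B1=F, B2=T, B2=F, B3=F, B4=E, B5=T, B6=E, B7=F, B8=T
test 3 (g=13, p=7) fires B1->F, B2->T, B2->T, B2->T, B2->T, B2->F, B4->E, B3->T, B7->T, B7->T, B7->F, B8->T; hits B1=F, B2=T, B2=F, B3=T, B4=E, B7=T, B7=F, B8=T
test 4 (g=9, p=5) fires B1->F, B2->T, B2->T, B2->F, B4->S, B3->T, B7->T, B7->F, B8->T; hits B1=F, B2=T, B2=F, B3=T, B4=S, B7=T, B7=F, B8=T
test 5 (g=3, p=6) fires B1->F, B2->F, B4->E, B3->F, B6->E, B5->T, B7->F, B8->T; hits B1=F, B2=F, B3=F, B4=E, B5=T, B6=E, B7=F, B8=T
test 6 (g=8, p=8) fires B1->F, B2->T, B2->T, B2->F, B4->E, B3->F, B6->E, B5->T, B7->F, B8->T; hits B1=F, B2=T, B2=F, B3=F, B4=E, B5=T, B6=E, B7=F, B8=T
test 7 (g=6, p=7) fires B1->F, B2->T, B2->F, B4->E, B3->F, B6->E, B5->T, B7->F, B8->T; hits B1=F, B2=T, B2=F, B3=F, B4=E, B5=T, B6=E, B7=F, B8=T
test 8 (g=7, p=7) fires B1->T, B2->F, B4->E, B3->F, B6->S, B5->F, B7->F, B8->T; hits B1=T, B2=F, B3=F, B4=E, B5=F, B6=S, B7=F, B8=T
test 9 (g=4, p=11) fires B1->F, B2->F, B4->E, B3->F, B6->E, B5->T, B7->F, B8->T; hits B1=F, B2=F, B3=F, B4=E, B5=T, B6=E, B7=F, B8=T
union over all inputs: B1=T, B1=F, B2=T, B2=F, B3=T, B3=F, B4=S, B4=E, B5=T, B5=F, B6=S, B6=E, B7=T, B7=F, B8=T (15 outcomes)
size 1 is not enough: best union over all size-1 subsets is 9/15
size 2 is not enough: best union over all size-2 subsets is 13/15
at size 3, {1, 4, 8} reaches all 15 outcomes; every lexicographically earlier size-3 subset fails
Answer: 1, 4, 8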